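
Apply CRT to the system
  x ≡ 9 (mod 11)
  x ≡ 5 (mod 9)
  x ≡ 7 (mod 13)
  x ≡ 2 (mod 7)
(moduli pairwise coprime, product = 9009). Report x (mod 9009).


Product of moduli M = 11 · 9 · 13 · 7 = 9009.
Merge one congruence at a time:
  Start: x ≡ 9 (mod 11).
  Combine with x ≡ 5 (mod 9); new modulus lcm = 99.
    Write x = 9 + 11·t and substitute into x ≡ 5 (mod 9): 11·t ≡ 5 − 9 = -4 (mod 9).
    Reduce coefficients mod 9: 2·t ≡ 5 (mod 9).
    The inverse of 2 mod 9 is 5 (since 2·5 = 10 = 1·9 + 1), so t ≡ 5·5 = 25 ≡ 7 (mod 9).
    Then x = 9 + 11·7 = 86, valid modulo lcm(11, 9) = 99: x ≡ 86 (mod 99).
  Combine with x ≡ 7 (mod 13); new modulus lcm = 1287.
    Write x = 86 + 99·t and substitute into x ≡ 7 (mod 13): 99·t ≡ 7 − 86 = -79 (mod 13).
    Reduce coefficients mod 13: 8·t ≡ 12 (mod 13).
    The inverse of 8 mod 13 is 5 (since 8·5 = 40 = 3·13 + 1), so t ≡ 5·12 = 60 ≡ 8 (mod 13).
    Then x = 86 + 99·8 = 878, valid modulo lcm(99, 13) = 1287: x ≡ 878 (mod 1287).
  Combine with x ≡ 2 (mod 7); new modulus lcm = 9009.
    Write x = 878 + 1287·t and substitute into x ≡ 2 (mod 7): 1287·t ≡ 2 − 878 = -876 (mod 7).
    Reduce coefficients mod 7: 6·t ≡ 6 (mod 7).
    The inverse of 6 mod 7 is 6 (since 6·6 = 36 = 5·7 + 1), so t ≡ 6·6 = 36 ≡ 1 (mod 7).
    Then x = 878 + 1287·1 = 2165, valid modulo lcm(1287, 7) = 9009: x ≡ 2165 (mod 9009).
Verify against each original: 2165 mod 11 = 9, 2165 mod 9 = 5, 2165 mod 13 = 7, 2165 mod 7 = 2.

x ≡ 2165 (mod 9009).


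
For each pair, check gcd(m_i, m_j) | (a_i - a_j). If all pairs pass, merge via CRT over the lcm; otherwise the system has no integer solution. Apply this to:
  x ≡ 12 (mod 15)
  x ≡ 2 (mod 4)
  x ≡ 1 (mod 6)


Moduli 15, 4, 6 are not pairwise coprime, so CRT works modulo lcm(m_i) when all pairwise compatibility conditions hold.
Pairwise compatibility: gcd(m_i, m_j) must divide a_i - a_j for every pair.
Merge one congruence at a time:
  Start: x ≡ 12 (mod 15).
  Combine with x ≡ 2 (mod 4): gcd(15, 4) = 1; 2 - 12 = -10, which IS divisible by 1, so compatible.
    Write x = 12 + 15·t and substitute into x ≡ 2 (mod 4): 15·t ≡ 2 − 12 = -10 (mod 4).
    Reduce coefficients mod 4: 3·t ≡ 2 (mod 4).
    The inverse of 3 mod 4 is 3 (since 3·3 = 9 = 2·4 + 1), so t ≡ 3·2 = 6 ≡ 2 (mod 4).
    Then x = 12 + 15·2 = 42, valid modulo lcm(15, 4) = 60: x ≡ 42 (mod 60).
  Combine with x ≡ 1 (mod 6): gcd(60, 6) = 6, and 1 - 42 = -41 is NOT divisible by 6.
    ⇒ system is inconsistent (no integer solution).

No solution (the system is inconsistent).


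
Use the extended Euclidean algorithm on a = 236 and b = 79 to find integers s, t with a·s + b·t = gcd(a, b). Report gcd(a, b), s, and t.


Euclidean algorithm on (236, 79) — divide until remainder is 0:
  236 = 2 · 79 + 78
  79 = 1 · 78 + 1
  78 = 78 · 1 + 0
gcd(236, 79) = 1.
Track Bezout coefficients alongside the remainders: start with r₀ = 236 = a·1 + b·0 (s = 1, t = 0) and r₁ = 79 = a·0 + b·1 (s = 0, t = 1); each new remainder r_{k+1} = r_{k-1} − q_k·r_k inherits s_{k+1} = s_{k-1} − q_k·s_k, t_{k+1} = t_{k-1} − q_k·t_k, so r_k = a·s_k + b·t_k at every step:
  q = 2: r = 78, s = 1 − 2·0 = 1, t = 0 − 2·1 = -2  (check: 236·1 + 79·(-2) = 78)
  q = 1: r = 1, s = 0 − 1·1 = -1, t = 1 − 1·(-2) = 3  (check: 236·(-1) + 79·3 = 1)
The row with r = 1 (the gcd) gives the Bezout coefficients s = -1, t = 3.
Result: 236 · (-1) + 79 · (3) = 1.

gcd(236, 79) = 1; s = -1, t = 3 (check: 236·(-1) + 79·3 = 1).


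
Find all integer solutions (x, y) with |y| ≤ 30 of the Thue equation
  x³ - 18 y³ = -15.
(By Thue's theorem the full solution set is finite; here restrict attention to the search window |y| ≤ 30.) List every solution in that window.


The equation is x³ - 18y³ = -15. For fixed y, x³ = 18·y³ − 15, so a solution requires the RHS to be a perfect cube.
Strategy: iterate y from -30 to 30, compute RHS = 18·y³ − 15, and check whether it is a (positive or negative) perfect cube.
Check small values of y:
  y = 0: RHS = -15 is not a perfect cube.
  y = 1: RHS = 3 is not a perfect cube.
  y = -1: RHS = -33 is not a perfect cube.
  y = 2: RHS = 129 is not a perfect cube.
  y = -2: RHS = -159 is not a perfect cube.
  y = 3: RHS = 471 is not a perfect cube.
  y = -3: RHS = -501 is not a perfect cube.
Continuing the search up to |y| = 30 finds no solutions either.
No (x, y) in the scanned range satisfies the equation.

No integer solutions with |y| ≤ 30.


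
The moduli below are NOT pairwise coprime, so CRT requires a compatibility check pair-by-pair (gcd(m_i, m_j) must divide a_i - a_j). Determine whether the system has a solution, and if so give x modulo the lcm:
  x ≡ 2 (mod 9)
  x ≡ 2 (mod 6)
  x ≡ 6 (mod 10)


Moduli 9, 6, 10 are not pairwise coprime, so CRT works modulo lcm(m_i) when all pairwise compatibility conditions hold.
Pairwise compatibility: gcd(m_i, m_j) must divide a_i - a_j for every pair.
Merge one congruence at a time:
  Start: x ≡ 2 (mod 9).
  Combine with x ≡ 2 (mod 6): gcd(9, 6) = 3; 2 - 2 = 0, which IS divisible by 3, so compatible.
    Write x = 2 + 9·t and substitute into x ≡ 2 (mod 6): 9·t ≡ 2 − 2 = 0 (mod 6).
    Divide the congruence (and modulus) by g = 3: 3·t ≡ 0 (mod 2).
    Reduce coefficients mod 2: 1·t ≡ 0 (mod 2).
    So t ≡ 0 (mod 2).
    Then x = 2 + 9·0 = 2, valid modulo lcm(9, 6) = 18: x ≡ 2 (mod 18).
  Combine with x ≡ 6 (mod 10): gcd(18, 10) = 2; 6 - 2 = 4, which IS divisible by 2, so compatible.
    Write x = 2 + 18·t and substitute into x ≡ 6 (mod 10): 18·t ≡ 6 − 2 = 4 (mod 10).
    Divide the congruence (and modulus) by g = 2: 9·t ≡ 2 (mod 5).
    Reduce coefficients mod 5: 4·t ≡ 2 (mod 5).
    The inverse of 4 mod 5 is 4 (since 4·4 = 16 = 3·5 + 1), so t ≡ 4·2 = 8 ≡ 3 (mod 5).
    Then x = 2 + 18·3 = 56, valid modulo lcm(18, 10) = 90: x ≡ 56 (mod 90).
Verify: 56 mod 9 = 2, 56 mod 6 = 2, 56 mod 10 = 6.

x ≡ 56 (mod 90).


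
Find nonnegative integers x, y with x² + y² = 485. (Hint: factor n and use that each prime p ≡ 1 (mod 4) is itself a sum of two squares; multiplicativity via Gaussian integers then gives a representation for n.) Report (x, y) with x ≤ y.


Step 1: Factor n = 485 = 5 · 97.
Step 2: Check the mod-4 condition on each prime factor: 5 ≡ 1 (mod 4), exponent 1; 97 ≡ 1 (mod 4), exponent 1.
All primes ≡ 3 (mod 4) appear to even exponent (or don't appear), so by the two-squares theorem n IS expressible as a sum of two squares.
Step 3: Build a representation. Here n = 5 · 97 is a product of primes ≡ 1 (mod 4). Each prime p ≡ 1 (mod 4) is itself a sum of two squares; find a² by testing p − a² for a perfect square:
  5: 5 − 1² = 4 = 2² ⇒ 5 = 1² + 2².
  97: 97 − 1² = 96, 97 − 2² = 93, 97 − 3² = 88, 97 − 4² = 81 = 9² ⇒ 97 = 4² + 9².
  Combine using the Brahmagupta–Fibonacci identity (a² + b²)(c² + d²) = (ac − bd)² + (ad + bc)² = (ac + bd)² + (ad − bc)²:
  5 · 97 = 485: from (1² + 2²)(4² + 9²), take (1·4 − 2·9, 1·9 + 2·4) = (4 − 18, 9 + 8) = (-14, 17); dropping signs (only squares matter) gives (14, 17); check 14² + 17² = 196 + 289 = 485 ✓.
Step 4: Order so x ≤ y and verify: 14² + 17² = 196 + 289 = 485 = n. ✓

n = 485 = 14² + 17² (one valid representation with x ≤ y).


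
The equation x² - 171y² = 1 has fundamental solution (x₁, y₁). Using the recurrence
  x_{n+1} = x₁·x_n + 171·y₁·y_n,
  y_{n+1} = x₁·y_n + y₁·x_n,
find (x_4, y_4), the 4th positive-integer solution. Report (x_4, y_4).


Step 1: Find the fundamental solution (x₁, y₁) of x² - 171y² = 1.
  Expand √171 as a continued fraction. a₀ = ⌊√171⌋ = 13; iterate m_{k+1} = d_k·a_k − m_k, d_{k+1} = (171 − m_{k+1}²)/d_k, a_{k+1} = ⌊(a₀ + m_{k+1})/d_{k+1}⌋ (starting m₀ = 0, d₀ = 1), with convergents p_k = a_k·p_{k-1} + p_{k-2}, q_k = a_k·q_{k-1} + q_{k-2} (p₋₁ = 1, q₋₁ = 0):
  k = 0: a₀ = 13; p₀/q₀ = 13/1; p₀² − 171·q₀² = 169 − 171 = -2.
  k = 1: m = 13, d = 2, a = ⌊(13 + 13)/2⌋ = 13; p/q = (13·13 + 1)/(13·1 + 0) = 170/13; p² − 171·q² = 28900 − 28899 = 1.
  The first convergent with p² − 171·q² = 1 gives the fundamental solution (x₁, y₁) = (170, 13).
Step 2: Apply the recurrence (x_{n+1}, y_{n+1}) = (x₁x_n + 171y₁y_n, x₁y_n + y₁x_n) repeatedly.
  From (x_1, y_1) = (170, 13): x_2 = 170·170 + 171·13·13 = 57799; y_2 = 170·13 + 13·170 = 4420.
  From (x_2, y_2) = (57799, 4420): x_3 = 170·57799 + 171·13·4420 = 19651490; y_3 = 170·4420 + 13·57799 = 1502787.
  From (x_3, y_3) = (19651490, 1502787): x_4 = 170·19651490 + 171·13·1502787 = 6681448801; y_4 = 170·1502787 + 13·19651490 = 510943160.
Step 3: Verify x_4² - 171·y_4² = 44641758080384337601 - 44641758080384337600 = 1 (should be 1). ✓

(x_1, y_1) = (170, 13); (x_4, y_4) = (6681448801, 510943160).


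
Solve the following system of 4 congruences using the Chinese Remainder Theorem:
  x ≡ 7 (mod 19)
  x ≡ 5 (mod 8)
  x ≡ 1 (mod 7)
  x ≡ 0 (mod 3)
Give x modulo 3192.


Product of moduli M = 19 · 8 · 7 · 3 = 3192.
Merge one congruence at a time:
  Start: x ≡ 7 (mod 19).
  Combine with x ≡ 5 (mod 8); new modulus lcm = 152.
    Write x = 7 + 19·t and substitute into x ≡ 5 (mod 8): 19·t ≡ 5 − 7 = -2 (mod 8).
    Reduce coefficients mod 8: 3·t ≡ 6 (mod 8).
    The inverse of 3 mod 8 is 3 (since 3·3 = 9 = 1·8 + 1), so t ≡ 3·6 = 18 ≡ 2 (mod 8).
    Then x = 7 + 19·2 = 45, valid modulo lcm(19, 8) = 152: x ≡ 45 (mod 152).
  Combine with x ≡ 1 (mod 7); new modulus lcm = 1064.
    Write x = 45 + 152·t and substitute into x ≡ 1 (mod 7): 152·t ≡ 1 − 45 = -44 (mod 7).
    Reduce coefficients mod 7: 5·t ≡ 5 (mod 7).
    The inverse of 5 mod 7 is 3 (since 5·3 = 15 = 2·7 + 1), so t ≡ 3·5 = 15 ≡ 1 (mod 7).
    Then x = 45 + 152·1 = 197, valid modulo lcm(152, 7) = 1064: x ≡ 197 (mod 1064).
  Combine with x ≡ 0 (mod 3); new modulus lcm = 3192.
    Write x = 197 + 1064·t and substitute into x ≡ 0 (mod 3): 1064·t ≡ 0 − 197 = -197 (mod 3).
    Reduce coefficients mod 3: 2·t ≡ 1 (mod 3).
    The inverse of 2 mod 3 is 2 (since 2·2 = 4 = 1·3 + 1), so t ≡ 2·1 = 2 ≡ 2 (mod 3).
    Then x = 197 + 1064·2 = 2325, valid modulo lcm(1064, 3) = 3192: x ≡ 2325 (mod 3192).
Verify against each original: 2325 mod 19 = 7, 2325 mod 8 = 5, 2325 mod 7 = 1, 2325 mod 3 = 0.

x ≡ 2325 (mod 3192).


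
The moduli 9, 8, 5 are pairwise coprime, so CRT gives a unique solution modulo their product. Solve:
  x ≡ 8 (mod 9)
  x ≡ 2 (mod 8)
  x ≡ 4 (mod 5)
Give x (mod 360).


Moduli 9, 8, 5 are pairwise coprime; by CRT there is a unique solution modulo M = 9 · 8 · 5 = 360.
Solve pairwise, accumulating the modulus:
  Start with x ≡ 8 (mod 9).
  Combine with x ≡ 2 (mod 8): since gcd(9, 8) = 1, we get a unique residue mod 72.
    Write x = 8 + 9·t and substitute into x ≡ 2 (mod 8): 9·t ≡ 2 − 8 = -6 (mod 8).
    Reduce coefficients mod 8: 1·t ≡ 2 (mod 8).
    So t ≡ 2 (mod 8).
    Then x = 8 + 9·2 = 26, valid modulo lcm(9, 8) = 72: x ≡ 26 (mod 72).
  Combine with x ≡ 4 (mod 5): since gcd(72, 5) = 1, we get a unique residue mod 360.
    Write x = 26 + 72·t and substitute into x ≡ 4 (mod 5): 72·t ≡ 4 − 26 = -22 (mod 5).
    Reduce coefficients mod 5: 2·t ≡ 3 (mod 5).
    The inverse of 2 mod 5 is 3 (since 2·3 = 6 = 1·5 + 1), so t ≡ 3·3 = 9 ≡ 4 (mod 5).
    Then x = 26 + 72·4 = 314, valid modulo lcm(72, 5) = 360: x ≡ 314 (mod 360).
Verify: 314 mod 9 = 8 ✓, 314 mod 8 = 2 ✓, 314 mod 5 = 4 ✓.

x ≡ 314 (mod 360).


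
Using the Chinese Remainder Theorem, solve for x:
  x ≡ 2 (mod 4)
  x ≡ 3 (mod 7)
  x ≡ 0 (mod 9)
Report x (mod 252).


Moduli 4, 7, 9 are pairwise coprime; by CRT there is a unique solution modulo M = 4 · 7 · 9 = 252.
Solve pairwise, accumulating the modulus:
  Start with x ≡ 2 (mod 4).
  Combine with x ≡ 3 (mod 7): since gcd(4, 7) = 1, we get a unique residue mod 28.
    Write x = 2 + 4·t and substitute into x ≡ 3 (mod 7): 4·t ≡ 3 − 2 = 1 (mod 7).
    The inverse of 4 mod 7 is 2 (since 4·2 = 8 = 1·7 + 1), so t ≡ 2·1 = 2 ≡ 2 (mod 7).
    Then x = 2 + 4·2 = 10, valid modulo lcm(4, 7) = 28: x ≡ 10 (mod 28).
  Combine with x ≡ 0 (mod 9): since gcd(28, 9) = 1, we get a unique residue mod 252.
    Write x = 10 + 28·t and substitute into x ≡ 0 (mod 9): 28·t ≡ 0 − 10 = -10 (mod 9).
    Reduce coefficients mod 9: 1·t ≡ 8 (mod 9).
    So t ≡ 8 (mod 9).
    Then x = 10 + 28·8 = 234, valid modulo lcm(28, 9) = 252: x ≡ 234 (mod 252).
Verify: 234 mod 4 = 2 ✓, 234 mod 7 = 3 ✓, 234 mod 9 = 0 ✓.

x ≡ 234 (mod 252).


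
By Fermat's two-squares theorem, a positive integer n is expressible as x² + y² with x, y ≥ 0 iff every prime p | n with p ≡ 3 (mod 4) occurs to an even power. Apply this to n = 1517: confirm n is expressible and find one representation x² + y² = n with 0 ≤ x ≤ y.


Step 1: Factor n = 1517 = 37 · 41.
Step 2: Check the mod-4 condition on each prime factor: 37 ≡ 1 (mod 4), exponent 1; 41 ≡ 1 (mod 4), exponent 1.
All primes ≡ 3 (mod 4) appear to even exponent (or don't appear), so by the two-squares theorem n IS expressible as a sum of two squares.
Step 3: Build a representation. Here n = 37 · 41 is a product of primes ≡ 1 (mod 4). Each prime p ≡ 1 (mod 4) is itself a sum of two squares; find a² by testing p − a² for a perfect square:
  37: 37 − 1² = 36 = 6² ⇒ 37 = 1² + 6².
  41: 41 − 1² = 40, 41 − 2² = 37, 41 − 3² = 32, 41 − 4² = 25 = 5² ⇒ 41 = 4² + 5².
  Combine using the Brahmagupta–Fibonacci identity (a² + b²)(c² + d²) = (ac − bd)² + (ad + bc)² = (ac + bd)² + (ad − bc)²:
  37 · 41 = 1517: from (1² + 6²)(4² + 5²), take (1·4 − 6·5, 1·5 + 6·4) = (4 − 30, 5 + 24) = (-26, 29); dropping signs (only squares matter) gives (26, 29); check 26² + 29² = 676 + 841 = 1517 ✓.
Step 4: Order so x ≤ y and verify: 26² + 29² = 676 + 841 = 1517 = n. ✓

n = 1517 = 26² + 29² (one valid representation with x ≤ y).


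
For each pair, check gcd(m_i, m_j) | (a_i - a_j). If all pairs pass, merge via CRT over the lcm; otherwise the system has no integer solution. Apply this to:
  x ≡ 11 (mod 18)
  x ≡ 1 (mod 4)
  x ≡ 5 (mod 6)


Moduli 18, 4, 6 are not pairwise coprime, so CRT works modulo lcm(m_i) when all pairwise compatibility conditions hold.
Pairwise compatibility: gcd(m_i, m_j) must divide a_i - a_j for every pair.
Merge one congruence at a time:
  Start: x ≡ 11 (mod 18).
  Combine with x ≡ 1 (mod 4): gcd(18, 4) = 2; 1 - 11 = -10, which IS divisible by 2, so compatible.
    Write x = 11 + 18·t and substitute into x ≡ 1 (mod 4): 18·t ≡ 1 − 11 = -10 (mod 4).
    Divide the congruence (and modulus) by g = 2: 9·t ≡ -5 (mod 2).
    Reduce coefficients mod 2: 1·t ≡ 1 (mod 2).
    So t ≡ 1 (mod 2).
    Then x = 11 + 18·1 = 29, valid modulo lcm(18, 4) = 36: x ≡ 29 (mod 36).
  Combine with x ≡ 5 (mod 6): gcd(36, 6) = 6; 5 - 29 = -24, which IS divisible by 6, so compatible.
    Write x = 29 + 36·t and substitute into x ≡ 5 (mod 6): 36·t ≡ 5 − 29 = -24 (mod 6).
    Divide the congruence (and modulus) by g = 6: 6·t ≡ -4 (mod 1).
    Modulo 1 every t works; take t = 0.
    Then x = 29 + 36·0 = 29, valid modulo lcm(36, 6) = 36: x ≡ 29 (mod 36).
Verify: 29 mod 18 = 11, 29 mod 4 = 1, 29 mod 6 = 5.

x ≡ 29 (mod 36).


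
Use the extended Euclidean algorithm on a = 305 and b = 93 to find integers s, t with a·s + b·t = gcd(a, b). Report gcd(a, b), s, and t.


Euclidean algorithm on (305, 93) — divide until remainder is 0:
  305 = 3 · 93 + 26
  93 = 3 · 26 + 15
  26 = 1 · 15 + 11
  15 = 1 · 11 + 4
  11 = 2 · 4 + 3
  4 = 1 · 3 + 1
  3 = 3 · 1 + 0
gcd(305, 93) = 1.
Track Bezout coefficients alongside the remainders: start with r₀ = 305 = a·1 + b·0 (s = 1, t = 0) and r₁ = 93 = a·0 + b·1 (s = 0, t = 1); each new remainder r_{k+1} = r_{k-1} − q_k·r_k inherits s_{k+1} = s_{k-1} − q_k·s_k, t_{k+1} = t_{k-1} − q_k·t_k, so r_k = a·s_k + b·t_k at every step:
  q = 3: r = 26, s = 1 − 3·0 = 1, t = 0 − 3·1 = -3  (check: 305·1 + 93·(-3) = 26)
  q = 3: r = 15, s = 0 − 3·1 = -3, t = 1 − 3·(-3) = 10  (check: 305·(-3) + 93·10 = 15)
  q = 1: r = 11, s = 1 − 1·(-3) = 4, t = -3 − 1·10 = -13  (check: 305·4 + 93·(-13) = 11)
  q = 1: r = 4, s = -3 − 1·4 = -7, t = 10 − 1·(-13) = 23  (check: 305·(-7) + 93·23 = 4)
  q = 2: r = 3, s = 4 − 2·(-7) = 18, t = -13 − 2·23 = -59  (check: 305·18 + 93·(-59) = 3)
  q = 1: r = 1, s = -7 − 1·18 = -25, t = 23 − 1·(-59) = 82  (check: 305·(-25) + 93·82 = 1)
The row with r = 1 (the gcd) gives the Bezout coefficients s = -25, t = 82.
Result: 305 · (-25) + 93 · (82) = 1.

gcd(305, 93) = 1; s = -25, t = 82 (check: 305·(-25) + 93·82 = 1).


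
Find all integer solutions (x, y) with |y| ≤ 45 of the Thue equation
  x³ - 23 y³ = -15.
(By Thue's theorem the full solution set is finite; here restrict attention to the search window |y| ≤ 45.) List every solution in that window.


The equation is x³ - 23y³ = -15. For fixed y, x³ = 23·y³ − 15, so a solution requires the RHS to be a perfect cube.
Strategy: iterate y from -45 to 45, compute RHS = 23·y³ − 15, and check whether it is a (positive or negative) perfect cube.
Check small values of y:
  y = 0: RHS = -15 is not a perfect cube.
  y = 1: RHS = 8 = (2)³ ⇒ x = 2 works.
  y = -1: RHS = -38 is not a perfect cube.
  y = 2: RHS = 169 is not a perfect cube.
  y = -2: RHS = -199 is not a perfect cube.
  y = 3: RHS = 606 is not a perfect cube.
  y = -3: RHS = -636 is not a perfect cube.
Continuing the search up to |y| = 45 finds no further solutions beyond those listed.
Collected solutions: (2, 1).

Solutions (with |y| ≤ 45): (2, 1).


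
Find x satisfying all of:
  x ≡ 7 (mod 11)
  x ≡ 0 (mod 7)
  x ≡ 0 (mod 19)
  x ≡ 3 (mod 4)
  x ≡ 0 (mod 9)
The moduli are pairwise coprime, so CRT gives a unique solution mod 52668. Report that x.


Product of moduli M = 11 · 7 · 19 · 4 · 9 = 52668.
Merge one congruence at a time:
  Start: x ≡ 7 (mod 11).
  Combine with x ≡ 0 (mod 7); new modulus lcm = 77.
    Write x = 7 + 11·t and substitute into x ≡ 0 (mod 7): 11·t ≡ 0 − 7 = -7 (mod 7).
    Reduce coefficients mod 7: 4·t ≡ 0 (mod 7).
    The inverse of 4 mod 7 is 2 (since 4·2 = 8 = 1·7 + 1), so t ≡ 2·0 = 0 ≡ 0 (mod 7).
    Then x = 7 + 11·0 = 7, valid modulo lcm(11, 7) = 77: x ≡ 7 (mod 77).
  Combine with x ≡ 0 (mod 19); new modulus lcm = 1463.
    Write x = 7 + 77·t and substitute into x ≡ 0 (mod 19): 77·t ≡ 0 − 7 = -7 (mod 19).
    Reduce coefficients mod 19: 1·t ≡ 12 (mod 19).
    So t ≡ 12 (mod 19).
    Then x = 7 + 77·12 = 931, valid modulo lcm(77, 19) = 1463: x ≡ 931 (mod 1463).
  Combine with x ≡ 3 (mod 4); new modulus lcm = 5852.
    Write x = 931 + 1463·t and substitute into x ≡ 3 (mod 4): 1463·t ≡ 3 − 931 = -928 (mod 4).
    Reduce coefficients mod 4: 3·t ≡ 0 (mod 4).
    The inverse of 3 mod 4 is 3 (since 3·3 = 9 = 2·4 + 1), so t ≡ 3·0 = 0 ≡ 0 (mod 4).
    Then x = 931 + 1463·0 = 931, valid modulo lcm(1463, 4) = 5852: x ≡ 931 (mod 5852).
  Combine with x ≡ 0 (mod 9); new modulus lcm = 52668.
    Write x = 931 + 5852·t and substitute into x ≡ 0 (mod 9): 5852·t ≡ 0 − 931 = -931 (mod 9).
    Reduce coefficients mod 9: 2·t ≡ 5 (mod 9).
    The inverse of 2 mod 9 is 5 (since 2·5 = 10 = 1·9 + 1), so t ≡ 5·5 = 25 ≡ 7 (mod 9).
    Then x = 931 + 5852·7 = 41895, valid modulo lcm(5852, 9) = 52668: x ≡ 41895 (mod 52668).
Verify against each original: 41895 mod 11 = 7, 41895 mod 7 = 0, 41895 mod 19 = 0, 41895 mod 4 = 3, 41895 mod 9 = 0.

x ≡ 41895 (mod 52668).


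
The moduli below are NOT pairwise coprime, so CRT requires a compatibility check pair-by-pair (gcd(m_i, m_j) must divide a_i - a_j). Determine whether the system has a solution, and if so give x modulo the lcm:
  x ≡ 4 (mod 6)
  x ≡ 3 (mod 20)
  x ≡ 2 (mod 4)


Moduli 6, 20, 4 are not pairwise coprime, so CRT works modulo lcm(m_i) when all pairwise compatibility conditions hold.
Pairwise compatibility: gcd(m_i, m_j) must divide a_i - a_j for every pair.
Merge one congruence at a time:
  Start: x ≡ 4 (mod 6).
  Combine with x ≡ 3 (mod 20): gcd(6, 20) = 2, and 3 - 4 = -1 is NOT divisible by 2.
    ⇒ system is inconsistent (no integer solution).

No solution (the system is inconsistent).


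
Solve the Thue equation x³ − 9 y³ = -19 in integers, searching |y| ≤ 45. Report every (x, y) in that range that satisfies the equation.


The equation is x³ - 9y³ = -19. For fixed y, x³ = 9·y³ − 19, so a solution requires the RHS to be a perfect cube.
Strategy: iterate y from -45 to 45, compute RHS = 9·y³ − 19, and check whether it is a (positive or negative) perfect cube.
Check small values of y:
  y = 0: RHS = -19 is not a perfect cube.
  y = 1: RHS = -10 is not a perfect cube.
  y = -1: RHS = -28 is not a perfect cube.
  y = 2: RHS = 53 is not a perfect cube.
  y = -2: RHS = -91 is not a perfect cube.
  y = 3: RHS = 224 is not a perfect cube.
  y = -3: RHS = -262 is not a perfect cube.
Continuing the search up to |y| = 45 finds no solutions either.
No (x, y) in the scanned range satisfies the equation.

No integer solutions with |y| ≤ 45.


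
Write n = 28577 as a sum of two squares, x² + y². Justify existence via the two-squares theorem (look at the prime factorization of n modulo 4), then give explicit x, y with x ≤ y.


Step 1: Factor n = 28577 = 17 · 41^2.
Step 2: Check the mod-4 condition on each prime factor: 17 ≡ 1 (mod 4), exponent 1; 41 ≡ 1 (mod 4), exponent 2.
All primes ≡ 3 (mod 4) appear to even exponent (or don't appear), so by the two-squares theorem n IS expressible as a sum of two squares.
Step 3: Build a representation. Here n = 17 · 41 · 41 is a product of primes ≡ 1 (mod 4). Each prime p ≡ 1 (mod 4) is itself a sum of two squares; find a² by testing p − a² for a perfect square:
  17: 17 − 1² = 16 = 4² ⇒ 17 = 1² + 4².
  41: 41 − 1² = 40, 41 − 2² = 37, 41 − 3² = 32, 41 − 4² = 25 = 5² ⇒ 41 = 4² + 5².
  Combine using the Brahmagupta–Fibonacci identity (a² + b²)(c² + d²) = (ac − bd)² + (ad + bc)² = (ac + bd)² + (ad − bc)²:
  17 · 41 = 697: from (1² + 4²)(4² + 5²), take (1·4 − 4·5, 1·5 + 4·4) = (4 − 20, 5 + 16) = (-16, 21); dropping signs (only squares matter) gives (16, 21); check 16² + 21² = 256 + 441 = 697 ✓.
  697 · 41 = 28577: from (16² + 21²)(4² + 5²), take (16·4 − 21·5, 16·5 + 21·4) = (64 − 105, 80 + 84) = (-41, 164); dropping signs (only squares matter) gives (41, 164); check 41² + 164² = 1681 + 26896 = 28577 ✓.
Step 4: Order so x ≤ y and verify: 41² + 164² = 1681 + 26896 = 28577 = n. ✓

n = 28577 = 41² + 164² (one valid representation with x ≤ y).


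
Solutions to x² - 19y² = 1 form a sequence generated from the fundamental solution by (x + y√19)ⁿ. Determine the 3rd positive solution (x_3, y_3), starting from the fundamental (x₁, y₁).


Step 1: Find the fundamental solution (x₁, y₁) of x² - 19y² = 1.
  Expand √19 as a continued fraction. a₀ = ⌊√19⌋ = 4; iterate m_{k+1} = d_k·a_k − m_k, d_{k+1} = (19 − m_{k+1}²)/d_k, a_{k+1} = ⌊(a₀ + m_{k+1})/d_{k+1}⌋ (starting m₀ = 0, d₀ = 1), with convergents p_k = a_k·p_{k-1} + p_{k-2}, q_k = a_k·q_{k-1} + q_{k-2} (p₋₁ = 1, q₋₁ = 0):
  k = 0: a₀ = 4; p₀/q₀ = 4/1; p₀² − 19·q₀² = 16 − 19 = -3.
  k = 1: m = 4, d = 3, a = ⌊(4 + 4)/3⌋ = 2; p/q = (2·4 + 1)/(2·1 + 0) = 9/2; p² − 19·q² = 81 − 76 = 5.
  k = 2: m = 2, d = 5, a = ⌊(4 + 2)/5⌋ = 1; p/q = (1·9 + 4)/(1·2 + 1) = 13/3; p² − 19·q² = 169 − 171 = -2.
  k = 3: m = 3, d = 2, a = ⌊(4 + 3)/2⌋ = 3; p/q = (3·13 + 9)/(3·3 + 2) = 48/11; p² − 19·q² = 2304 − 2299 = 5.
  k = 4: m = 3, d = 5, a = ⌊(4 + 3)/5⌋ = 1; p/q = (1·48 + 13)/(1·11 + 3) = 61/14; p² − 19·q² = 3721 − 3724 = -3.
  k = 5: m = 2, d = 3, a = ⌊(4 + 2)/3⌋ = 2; p/q = (2·61 + 48)/(2·14 + 11) = 170/39; p² − 19·q² = 28900 − 28899 = 1.
  The first convergent with p² − 19·q² = 1 gives the fundamental solution (x₁, y₁) = (170, 39).
Step 2: Apply the recurrence (x_{n+1}, y_{n+1}) = (x₁x_n + 19y₁y_n, x₁y_n + y₁x_n) repeatedly.
  From (x_1, y_1) = (170, 39): x_2 = 170·170 + 19·39·39 = 57799; y_2 = 170·39 + 39·170 = 13260.
  From (x_2, y_2) = (57799, 13260): x_3 = 170·57799 + 19·39·13260 = 19651490; y_3 = 170·13260 + 39·57799 = 4508361.
Step 3: Verify x_3² - 19·y_3² = 386181059220100 - 386181059220099 = 1 (should be 1). ✓

(x_1, y_1) = (170, 39); (x_3, y_3) = (19651490, 4508361).


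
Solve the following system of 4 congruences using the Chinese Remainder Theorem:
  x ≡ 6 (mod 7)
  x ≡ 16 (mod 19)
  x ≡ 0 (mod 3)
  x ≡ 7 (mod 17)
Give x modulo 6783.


Product of moduli M = 7 · 19 · 3 · 17 = 6783.
Merge one congruence at a time:
  Start: x ≡ 6 (mod 7).
  Combine with x ≡ 16 (mod 19); new modulus lcm = 133.
    Write x = 6 + 7·t and substitute into x ≡ 16 (mod 19): 7·t ≡ 16 − 6 = 10 (mod 19).
    The inverse of 7 mod 19 is 11 (since 7·11 = 77 = 4·19 + 1), so t ≡ 11·10 = 110 ≡ 15 (mod 19).
    Then x = 6 + 7·15 = 111, valid modulo lcm(7, 19) = 133: x ≡ 111 (mod 133).
  Combine with x ≡ 0 (mod 3); new modulus lcm = 399.
    Write x = 111 + 133·t and substitute into x ≡ 0 (mod 3): 133·t ≡ 0 − 111 = -111 (mod 3).
    Reduce coefficients mod 3: 1·t ≡ 0 (mod 3).
    So t ≡ 0 (mod 3).
    Then x = 111 + 133·0 = 111, valid modulo lcm(133, 3) = 399: x ≡ 111 (mod 399).
  Combine with x ≡ 7 (mod 17); new modulus lcm = 6783.
    Write x = 111 + 399·t and substitute into x ≡ 7 (mod 17): 399·t ≡ 7 − 111 = -104 (mod 17).
    Reduce coefficients mod 17: 8·t ≡ 15 (mod 17).
    The inverse of 8 mod 17 is 15 (since 8·15 = 120 = 7·17 + 1), so t ≡ 15·15 = 225 ≡ 4 (mod 17).
    Then x = 111 + 399·4 = 1707, valid modulo lcm(399, 17) = 6783: x ≡ 1707 (mod 6783).
Verify against each original: 1707 mod 7 = 6, 1707 mod 19 = 16, 1707 mod 3 = 0, 1707 mod 17 = 7.

x ≡ 1707 (mod 6783).


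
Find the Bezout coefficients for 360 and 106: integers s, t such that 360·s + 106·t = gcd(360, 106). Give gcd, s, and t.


Euclidean algorithm on (360, 106) — divide until remainder is 0:
  360 = 3 · 106 + 42
  106 = 2 · 42 + 22
  42 = 1 · 22 + 20
  22 = 1 · 20 + 2
  20 = 10 · 2 + 0
gcd(360, 106) = 2.
Track Bezout coefficients alongside the remainders: start with r₀ = 360 = a·1 + b·0 (s = 1, t = 0) and r₁ = 106 = a·0 + b·1 (s = 0, t = 1); each new remainder r_{k+1} = r_{k-1} − q_k·r_k inherits s_{k+1} = s_{k-1} − q_k·s_k, t_{k+1} = t_{k-1} − q_k·t_k, so r_k = a·s_k + b·t_k at every step:
  q = 3: r = 42, s = 1 − 3·0 = 1, t = 0 − 3·1 = -3  (check: 360·1 + 106·(-3) = 42)
  q = 2: r = 22, s = 0 − 2·1 = -2, t = 1 − 2·(-3) = 7  (check: 360·(-2) + 106·7 = 22)
  q = 1: r = 20, s = 1 − 1·(-2) = 3, t = -3 − 1·7 = -10  (check: 360·3 + 106·(-10) = 20)
  q = 1: r = 2, s = -2 − 1·3 = -5, t = 7 − 1·(-10) = 17  (check: 360·(-5) + 106·17 = 2)
The row with r = 2 (the gcd) gives the Bezout coefficients s = -5, t = 17.
Result: 360 · (-5) + 106 · (17) = 2.

gcd(360, 106) = 2; s = -5, t = 17 (check: 360·(-5) + 106·17 = 2).


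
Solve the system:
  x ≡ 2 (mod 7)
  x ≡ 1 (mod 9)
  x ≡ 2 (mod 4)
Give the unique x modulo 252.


Moduli 7, 9, 4 are pairwise coprime; by CRT there is a unique solution modulo M = 7 · 9 · 4 = 252.
Solve pairwise, accumulating the modulus:
  Start with x ≡ 2 (mod 7).
  Combine with x ≡ 1 (mod 9): since gcd(7, 9) = 1, we get a unique residue mod 63.
    Write x = 2 + 7·t and substitute into x ≡ 1 (mod 9): 7·t ≡ 1 − 2 = -1 (mod 9).
    Reduce coefficients mod 9: 7·t ≡ 8 (mod 9).
    The inverse of 7 mod 9 is 4 (since 7·4 = 28 = 3·9 + 1), so t ≡ 4·8 = 32 ≡ 5 (mod 9).
    Then x = 2 + 7·5 = 37, valid modulo lcm(7, 9) = 63: x ≡ 37 (mod 63).
  Combine with x ≡ 2 (mod 4): since gcd(63, 4) = 1, we get a unique residue mod 252.
    Write x = 37 + 63·t and substitute into x ≡ 2 (mod 4): 63·t ≡ 2 − 37 = -35 (mod 4).
    Reduce coefficients mod 4: 3·t ≡ 1 (mod 4).
    The inverse of 3 mod 4 is 3 (since 3·3 = 9 = 2·4 + 1), so t ≡ 3·1 = 3 ≡ 3 (mod 4).
    Then x = 37 + 63·3 = 226, valid modulo lcm(63, 4) = 252: x ≡ 226 (mod 252).
Verify: 226 mod 7 = 2 ✓, 226 mod 9 = 1 ✓, 226 mod 4 = 2 ✓.

x ≡ 226 (mod 252).


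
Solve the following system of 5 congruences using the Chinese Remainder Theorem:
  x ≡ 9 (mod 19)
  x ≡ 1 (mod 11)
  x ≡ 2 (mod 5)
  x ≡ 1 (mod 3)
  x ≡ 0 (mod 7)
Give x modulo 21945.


Product of moduli M = 19 · 11 · 5 · 3 · 7 = 21945.
Merge one congruence at a time:
  Start: x ≡ 9 (mod 19).
  Combine with x ≡ 1 (mod 11); new modulus lcm = 209.
    Write x = 9 + 19·t and substitute into x ≡ 1 (mod 11): 19·t ≡ 1 − 9 = -8 (mod 11).
    Reduce coefficients mod 11: 8·t ≡ 3 (mod 11).
    The inverse of 8 mod 11 is 7 (since 8·7 = 56 = 5·11 + 1), so t ≡ 7·3 = 21 ≡ 10 (mod 11).
    Then x = 9 + 19·10 = 199, valid modulo lcm(19, 11) = 209: x ≡ 199 (mod 209).
  Combine with x ≡ 2 (mod 5); new modulus lcm = 1045.
    Write x = 199 + 209·t and substitute into x ≡ 2 (mod 5): 209·t ≡ 2 − 199 = -197 (mod 5).
    Reduce coefficients mod 5: 4·t ≡ 3 (mod 5).
    The inverse of 4 mod 5 is 4 (since 4·4 = 16 = 3·5 + 1), so t ≡ 4·3 = 12 ≡ 2 (mod 5).
    Then x = 199 + 209·2 = 617, valid modulo lcm(209, 5) = 1045: x ≡ 617 (mod 1045).
  Combine with x ≡ 1 (mod 3); new modulus lcm = 3135.
    Write x = 617 + 1045·t and substitute into x ≡ 1 (mod 3): 1045·t ≡ 1 − 617 = -616 (mod 3).
    Reduce coefficients mod 3: 1·t ≡ 2 (mod 3).
    So t ≡ 2 (mod 3).
    Then x = 617 + 1045·2 = 2707, valid modulo lcm(1045, 3) = 3135: x ≡ 2707 (mod 3135).
  Combine with x ≡ 0 (mod 7); new modulus lcm = 21945.
    Write x = 2707 + 3135·t and substitute into x ≡ 0 (mod 7): 3135·t ≡ 0 − 2707 = -2707 (mod 7).
    Reduce coefficients mod 7: 6·t ≡ 2 (mod 7).
    The inverse of 6 mod 7 is 6 (since 6·6 = 36 = 5·7 + 1), so t ≡ 6·2 = 12 ≡ 5 (mod 7).
    Then x = 2707 + 3135·5 = 18382, valid modulo lcm(3135, 7) = 21945: x ≡ 18382 (mod 21945).
Verify against each original: 18382 mod 19 = 9, 18382 mod 11 = 1, 18382 mod 5 = 2, 18382 mod 3 = 1, 18382 mod 7 = 0.

x ≡ 18382 (mod 21945).


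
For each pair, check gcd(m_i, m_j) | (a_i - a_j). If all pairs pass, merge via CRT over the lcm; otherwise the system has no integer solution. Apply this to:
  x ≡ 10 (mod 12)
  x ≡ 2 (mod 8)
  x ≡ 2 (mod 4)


Moduli 12, 8, 4 are not pairwise coprime, so CRT works modulo lcm(m_i) when all pairwise compatibility conditions hold.
Pairwise compatibility: gcd(m_i, m_j) must divide a_i - a_j for every pair.
Merge one congruence at a time:
  Start: x ≡ 10 (mod 12).
  Combine with x ≡ 2 (mod 8): gcd(12, 8) = 4; 2 - 10 = -8, which IS divisible by 4, so compatible.
    Write x = 10 + 12·t and substitute into x ≡ 2 (mod 8): 12·t ≡ 2 − 10 = -8 (mod 8).
    Divide the congruence (and modulus) by g = 4: 3·t ≡ -2 (mod 2).
    Reduce coefficients mod 2: 1·t ≡ 0 (mod 2).
    So t ≡ 0 (mod 2).
    Then x = 10 + 12·0 = 10, valid modulo lcm(12, 8) = 24: x ≡ 10 (mod 24).
  Combine with x ≡ 2 (mod 4): gcd(24, 4) = 4; 2 - 10 = -8, which IS divisible by 4, so compatible.
    Write x = 10 + 24·t and substitute into x ≡ 2 (mod 4): 24·t ≡ 2 − 10 = -8 (mod 4).
    Divide the congruence (and modulus) by g = 4: 6·t ≡ -2 (mod 1).
    Modulo 1 every t works; take t = 0.
    Then x = 10 + 24·0 = 10, valid modulo lcm(24, 4) = 24: x ≡ 10 (mod 24).
Verify: 10 mod 12 = 10, 10 mod 8 = 2, 10 mod 4 = 2.

x ≡ 10 (mod 24).


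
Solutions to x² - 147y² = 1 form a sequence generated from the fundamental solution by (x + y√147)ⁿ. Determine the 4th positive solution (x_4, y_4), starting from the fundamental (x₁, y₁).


Step 1: Find the fundamental solution (x₁, y₁) of x² - 147y² = 1.
  Expand √147 as a continued fraction. a₀ = ⌊√147⌋ = 12; iterate m_{k+1} = d_k·a_k − m_k, d_{k+1} = (147 − m_{k+1}²)/d_k, a_{k+1} = ⌊(a₀ + m_{k+1})/d_{k+1}⌋ (starting m₀ = 0, d₀ = 1), with convergents p_k = a_k·p_{k-1} + p_{k-2}, q_k = a_k·q_{k-1} + q_{k-2} (p₋₁ = 1, q₋₁ = 0):
  k = 0: a₀ = 12; p₀/q₀ = 12/1; p₀² − 147·q₀² = 144 − 147 = -3.
  k = 1: m = 12, d = 3, a = ⌊(12 + 12)/3⌋ = 8; p/q = (8·12 + 1)/(8·1 + 0) = 97/8; p² − 147·q² = 9409 − 9408 = 1.
  The first convergent with p² − 147·q² = 1 gives the fundamental solution (x₁, y₁) = (97, 8).
Step 2: Apply the recurrence (x_{n+1}, y_{n+1}) = (x₁x_n + 147y₁y_n, x₁y_n + y₁x_n) repeatedly.
  From (x_1, y_1) = (97, 8): x_2 = 97·97 + 147·8·8 = 18817; y_2 = 97·8 + 8·97 = 1552.
  From (x_2, y_2) = (18817, 1552): x_3 = 97·18817 + 147·8·1552 = 3650401; y_3 = 97·1552 + 8·18817 = 301080.
  From (x_3, y_3) = (3650401, 301080): x_4 = 97·3650401 + 147·8·301080 = 708158977; y_4 = 97·301080 + 8·3650401 = 58407968.
Step 3: Verify x_4² - 147·y_4² = 501489136705686529 - 501489136705686528 = 1 (should be 1). ✓

(x_1, y_1) = (97, 8); (x_4, y_4) = (708158977, 58407968).


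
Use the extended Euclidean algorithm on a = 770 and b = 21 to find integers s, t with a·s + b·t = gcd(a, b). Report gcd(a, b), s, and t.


Euclidean algorithm on (770, 21) — divide until remainder is 0:
  770 = 36 · 21 + 14
  21 = 1 · 14 + 7
  14 = 2 · 7 + 0
gcd(770, 21) = 7.
Track Bezout coefficients alongside the remainders: start with r₀ = 770 = a·1 + b·0 (s = 1, t = 0) and r₁ = 21 = a·0 + b·1 (s = 0, t = 1); each new remainder r_{k+1} = r_{k-1} − q_k·r_k inherits s_{k+1} = s_{k-1} − q_k·s_k, t_{k+1} = t_{k-1} − q_k·t_k, so r_k = a·s_k + b·t_k at every step:
  q = 36: r = 14, s = 1 − 36·0 = 1, t = 0 − 36·1 = -36  (check: 770·1 + 21·(-36) = 14)
  q = 1: r = 7, s = 0 − 1·1 = -1, t = 1 − 1·(-36) = 37  (check: 770·(-1) + 21·37 = 7)
The row with r = 7 (the gcd) gives the Bezout coefficients s = -1, t = 37.
Result: 770 · (-1) + 21 · (37) = 7.

gcd(770, 21) = 7; s = -1, t = 37 (check: 770·(-1) + 21·37 = 7).


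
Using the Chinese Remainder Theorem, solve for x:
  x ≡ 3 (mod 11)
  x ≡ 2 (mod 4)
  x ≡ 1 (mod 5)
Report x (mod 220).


Moduli 11, 4, 5 are pairwise coprime; by CRT there is a unique solution modulo M = 11 · 4 · 5 = 220.
Solve pairwise, accumulating the modulus:
  Start with x ≡ 3 (mod 11).
  Combine with x ≡ 2 (mod 4): since gcd(11, 4) = 1, we get a unique residue mod 44.
    Write x = 3 + 11·t and substitute into x ≡ 2 (mod 4): 11·t ≡ 2 − 3 = -1 (mod 4).
    Reduce coefficients mod 4: 3·t ≡ 3 (mod 4).
    The inverse of 3 mod 4 is 3 (since 3·3 = 9 = 2·4 + 1), so t ≡ 3·3 = 9 ≡ 1 (mod 4).
    Then x = 3 + 11·1 = 14, valid modulo lcm(11, 4) = 44: x ≡ 14 (mod 44).
  Combine with x ≡ 1 (mod 5): since gcd(44, 5) = 1, we get a unique residue mod 220.
    Write x = 14 + 44·t and substitute into x ≡ 1 (mod 5): 44·t ≡ 1 − 14 = -13 (mod 5).
    Reduce coefficients mod 5: 4·t ≡ 2 (mod 5).
    The inverse of 4 mod 5 is 4 (since 4·4 = 16 = 3·5 + 1), so t ≡ 4·2 = 8 ≡ 3 (mod 5).
    Then x = 14 + 44·3 = 146, valid modulo lcm(44, 5) = 220: x ≡ 146 (mod 220).
Verify: 146 mod 11 = 3 ✓, 146 mod 4 = 2 ✓, 146 mod 5 = 1 ✓.

x ≡ 146 (mod 220).


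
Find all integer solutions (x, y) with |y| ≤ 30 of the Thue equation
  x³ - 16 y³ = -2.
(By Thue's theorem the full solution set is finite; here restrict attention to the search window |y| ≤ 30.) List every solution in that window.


The equation is x³ - 16y³ = -2. For fixed y, x³ = 16·y³ − 2, so a solution requires the RHS to be a perfect cube.
Strategy: iterate y from -30 to 30, compute RHS = 16·y³ − 2, and check whether it is a (positive or negative) perfect cube.
Check small values of y:
  y = 0: RHS = -2 is not a perfect cube.
  y = 1: RHS = 14 is not a perfect cube.
  y = -1: RHS = -18 is not a perfect cube.
  y = 2: RHS = 126 is not a perfect cube.
  y = -2: RHS = -130 is not a perfect cube.
  y = 3: RHS = 430 is not a perfect cube.
  y = -3: RHS = -434 is not a perfect cube.
Continuing the search up to |y| = 30 finds no solutions either.
No (x, y) in the scanned range satisfies the equation.

No integer solutions with |y| ≤ 30.


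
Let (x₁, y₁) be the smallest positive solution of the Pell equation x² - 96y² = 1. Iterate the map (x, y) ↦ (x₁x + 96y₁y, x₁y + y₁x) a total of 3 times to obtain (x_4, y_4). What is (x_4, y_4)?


Step 1: Find the fundamental solution (x₁, y₁) of x² - 96y² = 1.
  Expand √96 as a continued fraction. a₀ = ⌊√96⌋ = 9; iterate m_{k+1} = d_k·a_k − m_k, d_{k+1} = (96 − m_{k+1}²)/d_k, a_{k+1} = ⌊(a₀ + m_{k+1})/d_{k+1}⌋ (starting m₀ = 0, d₀ = 1), with convergents p_k = a_k·p_{k-1} + p_{k-2}, q_k = a_k·q_{k-1} + q_{k-2} (p₋₁ = 1, q₋₁ = 0):
  k = 0: a₀ = 9; p₀/q₀ = 9/1; p₀² − 96·q₀² = 81 − 96 = -15.
  k = 1: m = 9, d = 15, a = ⌊(9 + 9)/15⌋ = 1; p/q = (1·9 + 1)/(1·1 + 0) = 10/1; p² − 96·q² = 100 − 96 = 4.
  k = 2: m = 6, d = 4, a = ⌊(9 + 6)/4⌋ = 3; p/q = (3·10 + 9)/(3·1 + 1) = 39/4; p² − 96·q² = 1521 − 1536 = -15.
  k = 3: m = 6, d = 15, a = ⌊(9 + 6)/15⌋ = 1; p/q = (1·39 + 10)/(1·4 + 1) = 49/5; p² − 96·q² = 2401 − 2400 = 1.
  The first convergent with p² − 96·q² = 1 gives the fundamental solution (x₁, y₁) = (49, 5).
Step 2: Apply the recurrence (x_{n+1}, y_{n+1}) = (x₁x_n + 96y₁y_n, x₁y_n + y₁x_n) repeatedly.
  From (x_1, y_1) = (49, 5): x_2 = 49·49 + 96·5·5 = 4801; y_2 = 49·5 + 5·49 = 490.
  From (x_2, y_2) = (4801, 490): x_3 = 49·4801 + 96·5·490 = 470449; y_3 = 49·490 + 5·4801 = 48015.
  From (x_3, y_3) = (470449, 48015): x_4 = 49·470449 + 96·5·48015 = 46099201; y_4 = 49·48015 + 5·470449 = 4704980.
Step 3: Verify x_4² - 96·y_4² = 2125136332838401 - 2125136332838400 = 1 (should be 1). ✓

(x_1, y_1) = (49, 5); (x_4, y_4) = (46099201, 4704980).


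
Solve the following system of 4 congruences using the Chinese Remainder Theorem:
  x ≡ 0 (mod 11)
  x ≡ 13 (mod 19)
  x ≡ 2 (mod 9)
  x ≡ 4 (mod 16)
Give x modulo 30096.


Product of moduli M = 11 · 19 · 9 · 16 = 30096.
Merge one congruence at a time:
  Start: x ≡ 0 (mod 11).
  Combine with x ≡ 13 (mod 19); new modulus lcm = 209.
    Write x = 0 + 11·t and substitute into x ≡ 13 (mod 19): 11·t ≡ 13 − 0 = 13 (mod 19).
    The inverse of 11 mod 19 is 7 (since 11·7 = 77 = 4·19 + 1), so t ≡ 7·13 = 91 ≡ 15 (mod 19).
    Then x = 0 + 11·15 = 165, valid modulo lcm(11, 19) = 209: x ≡ 165 (mod 209).
  Combine with x ≡ 2 (mod 9); new modulus lcm = 1881.
    Write x = 165 + 209·t and substitute into x ≡ 2 (mod 9): 209·t ≡ 2 − 165 = -163 (mod 9).
    Reduce coefficients mod 9: 2·t ≡ 8 (mod 9).
    The inverse of 2 mod 9 is 5 (since 2·5 = 10 = 1·9 + 1), so t ≡ 5·8 = 40 ≡ 4 (mod 9).
    Then x = 165 + 209·4 = 1001, valid modulo lcm(209, 9) = 1881: x ≡ 1001 (mod 1881).
  Combine with x ≡ 4 (mod 16); new modulus lcm = 30096.
    Write x = 1001 + 1881·t and substitute into x ≡ 4 (mod 16): 1881·t ≡ 4 − 1001 = -997 (mod 16).
    Reduce coefficients mod 16: 9·t ≡ 11 (mod 16).
    The inverse of 9 mod 16 is 9 (since 9·9 = 81 = 5·16 + 1), so t ≡ 9·11 = 99 ≡ 3 (mod 16).
    Then x = 1001 + 1881·3 = 6644, valid modulo lcm(1881, 16) = 30096: x ≡ 6644 (mod 30096).
Verify against each original: 6644 mod 11 = 0, 6644 mod 19 = 13, 6644 mod 9 = 2, 6644 mod 16 = 4.

x ≡ 6644 (mod 30096).


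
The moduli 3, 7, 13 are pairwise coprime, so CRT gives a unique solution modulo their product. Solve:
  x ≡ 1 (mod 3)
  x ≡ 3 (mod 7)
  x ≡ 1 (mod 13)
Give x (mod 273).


Moduli 3, 7, 13 are pairwise coprime; by CRT there is a unique solution modulo M = 3 · 7 · 13 = 273.
Solve pairwise, accumulating the modulus:
  Start with x ≡ 1 (mod 3).
  Combine with x ≡ 3 (mod 7): since gcd(3, 7) = 1, we get a unique residue mod 21.
    Write x = 1 + 3·t and substitute into x ≡ 3 (mod 7): 3·t ≡ 3 − 1 = 2 (mod 7).
    The inverse of 3 mod 7 is 5 (since 3·5 = 15 = 2·7 + 1), so t ≡ 5·2 = 10 ≡ 3 (mod 7).
    Then x = 1 + 3·3 = 10, valid modulo lcm(3, 7) = 21: x ≡ 10 (mod 21).
  Combine with x ≡ 1 (mod 13): since gcd(21, 13) = 1, we get a unique residue mod 273.
    Write x = 10 + 21·t and substitute into x ≡ 1 (mod 13): 21·t ≡ 1 − 10 = -9 (mod 13).
    Reduce coefficients mod 13: 8·t ≡ 4 (mod 13).
    The inverse of 8 mod 13 is 5 (since 8·5 = 40 = 3·13 + 1), so t ≡ 5·4 = 20 ≡ 7 (mod 13).
    Then x = 10 + 21·7 = 157, valid modulo lcm(21, 13) = 273: x ≡ 157 (mod 273).
Verify: 157 mod 3 = 1 ✓, 157 mod 7 = 3 ✓, 157 mod 13 = 1 ✓.

x ≡ 157 (mod 273).
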